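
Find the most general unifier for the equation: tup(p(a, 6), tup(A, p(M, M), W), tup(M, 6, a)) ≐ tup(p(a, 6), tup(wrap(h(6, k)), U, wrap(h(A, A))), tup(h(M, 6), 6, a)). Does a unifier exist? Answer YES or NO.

NO

Decompose tup/3: p(a, 6) ≐ p(a, 6),  tup(A, p(M, M), W) ≐ tup(wrap(h(6, k)), U, wrap(h(A, A))),  tup(M, 6, a) ≐ tup(h(M, 6), 6, a).
Delete trivial equation p(a, 6) ≐ p(a, 6).
Decompose tup/3: A ≐ wrap(h(6, k)),  p(M, M) ≐ U,  W ≐ wrap(h(A, A)).
Bind A := wrap(h(6, k)); substituting into the one remaining equation that mentions A gives: W ≐ wrap(h(wrap(h(6, k)), wrap(h(6, k)))).
Bind U := p(M, M); no other remaining equation mentions U.
Bind W := wrap(h(wrap(h(6, k)), wrap(h(6, k)))); no other remaining equation mentions W.
Decompose tup/3: M ≐ h(M, 6),  6 ≐ 6,  a ≐ a.
Occurs check fails: M occurs in h(M, 6); the equation M ≐ h(M, 6) has no finite solution.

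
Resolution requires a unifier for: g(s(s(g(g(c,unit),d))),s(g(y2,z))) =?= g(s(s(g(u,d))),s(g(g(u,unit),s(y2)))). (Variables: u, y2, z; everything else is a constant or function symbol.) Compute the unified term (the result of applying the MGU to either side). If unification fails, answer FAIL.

Decompose g/2: s(s(g(g(c,unit),d))) =?= s(s(g(u,d))),  s(g(y2,z)) =?= s(g(g(u,unit),s(y2))).
Decompose s/1: s(g(g(c,unit),d)) =?= s(g(u,d)).
Decompose s/1: g(g(c,unit),d) =?= g(u,d).
Decompose g/2: g(c,unit) =?= u,  d =?= d.
Bind u := g(c,unit); substituting into the one remaining equation that mentions u gives: s(g(y2,z)) =?= s(g(g(g(c,unit),unit),s(y2))).
Delete trivial equation d =?= d.
Decompose s/1: g(y2,z) =?= g(g(g(c,unit),unit),s(y2)).
Decompose g/2: y2 =?= g(g(c,unit),unit),  z =?= s(y2).
Bind y2 := g(g(c,unit),unit); substituting into the remaining equation gives: z =?= s(g(g(c,unit),unit)).
Bind z := s(g(g(c,unit),unit)).
Applying the MGU to either side gives g(s(s(g(g(c,unit),d))),s(g(g(g(c,unit),unit),s(g(g(c,unit),unit))))).

g(s(s(g(g(c,unit),d))),s(g(g(g(c,unit),unit),s(g(g(c,unit),unit)))))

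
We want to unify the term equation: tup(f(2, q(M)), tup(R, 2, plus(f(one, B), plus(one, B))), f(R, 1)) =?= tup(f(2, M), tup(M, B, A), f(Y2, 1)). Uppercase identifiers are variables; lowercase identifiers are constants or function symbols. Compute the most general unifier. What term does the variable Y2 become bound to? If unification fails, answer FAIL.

Decompose tup/3: f(2, q(M)) =?= f(2, M),  tup(R, 2, plus(f(one, B), plus(one, B))) =?= tup(M, B, A),  f(R, 1) =?= f(Y2, 1).
Decompose f/2: 2 =?= 2,  q(M) =?= M.
Delete trivial equation 2 =?= 2.
Occurs check fails: M occurs in q(M); the equation M =?= q(M) has no finite solution.

FAIL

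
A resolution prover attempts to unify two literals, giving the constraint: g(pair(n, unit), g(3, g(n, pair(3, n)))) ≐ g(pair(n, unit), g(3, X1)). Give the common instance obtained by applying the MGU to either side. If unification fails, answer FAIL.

Decompose g/2: pair(n, unit) ≐ pair(n, unit),  g(3, g(n, pair(3, n))) ≐ g(3, X1).
Delete trivial equation pair(n, unit) ≐ pair(n, unit).
Decompose g/2: 3 ≐ 3,  g(n, pair(3, n)) ≐ X1.
Delete trivial equation 3 ≐ 3.
Bind X1 := g(n, pair(3, n)).
Applying the MGU to either side gives g(pair(n, unit), g(3, g(n, pair(3, n)))).

g(pair(n, unit), g(3, g(n, pair(3, n))))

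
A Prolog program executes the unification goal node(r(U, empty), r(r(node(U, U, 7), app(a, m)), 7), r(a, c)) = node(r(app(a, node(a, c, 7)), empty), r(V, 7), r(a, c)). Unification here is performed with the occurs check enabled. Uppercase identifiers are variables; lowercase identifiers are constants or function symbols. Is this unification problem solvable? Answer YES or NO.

Decompose node/3: r(U, empty) = r(app(a, node(a, c, 7)), empty),  r(r(node(U, U, 7), app(a, m)), 7) = r(V, 7),  r(a, c) = r(a, c).
Decompose r/2: U = app(a, node(a, c, 7)),  empty = empty.
Bind U := app(a, node(a, c, 7)); substituting into the one remaining equation that mentions U gives: r(r(node(app(a, node(a, c, 7)), app(a, node(a, c, 7)), 7), app(a, m)), 7) = r(V, 7).
Delete trivial equation empty = empty.
Decompose r/2: r(node(app(a, node(a, c, 7)), app(a, node(a, c, 7)), 7), app(a, m)) = V,  7 = 7.
Bind V := r(node(app(a, node(a, c, 7)), app(a, node(a, c, 7)), 7), app(a, m)); no other remaining equation mentions V.
Delete trivial equation 7 = 7.
Delete trivial equation r(a, c) = r(a, c).
No equations remain and no clash or occurs-check failure arose, so a unifier exists.

YES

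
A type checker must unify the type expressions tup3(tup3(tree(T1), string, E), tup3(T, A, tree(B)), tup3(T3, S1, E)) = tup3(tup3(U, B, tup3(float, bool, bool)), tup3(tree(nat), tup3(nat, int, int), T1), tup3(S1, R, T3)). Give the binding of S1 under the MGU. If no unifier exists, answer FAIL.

tup3(float, bool, bool)

Decompose tup3/3: tup3(tree(T1), string, E) = tup3(U, B, tup3(float, bool, bool)),  tup3(T, A, tree(B)) = tup3(tree(nat), tup3(nat, int, int), T1),  tup3(T3, S1, E) = tup3(S1, R, T3).
Decompose tup3/3: tree(T1) = U,  string = B,  E = tup3(float, bool, bool).
Bind U := tree(T1); no other remaining equation mentions U.
Bind B := string; substituting into the one remaining equation that mentions B gives: tup3(T, A, tree(string)) = tup3(tree(nat), tup3(nat, int, int), T1).
Bind E := tup3(float, bool, bool); substituting into the one remaining equation that mentions E gives: tup3(T3, S1, tup3(float, bool, bool)) = tup3(S1, R, T3).
Decompose tup3/3: T = tree(nat),  A = tup3(nat, int, int),  tree(string) = T1.
Bind T := tree(nat); no other remaining equation mentions T.
Bind A := tup3(nat, int, int); no other remaining equation mentions A.
Bind T1 := tree(string); no other remaining equation mentions T1. Substituting into the earlier binding gives U := tree(tree(string)).
Decompose tup3/3: T3 = S1,  S1 = R,  tup3(float, bool, bool) = T3.
Bind T3 := S1; substituting into the one remaining equation that mentions T3 gives: tup3(float, bool, bool) = S1.
Bind S1 := R; substituting into the remaining equation gives: tup3(float, bool, bool) = R. Substituting into the earlier binding gives T3 := R.
Bind R := tup3(float, bool, bool). Substituting into the earlier bindings gives T3 := tup3(float, bool, bool), S1 := tup3(float, bool, bool).
MGU = { U -> tree(tree(string)), B -> string, E -> tup3(float, bool, bool), T -> tree(nat), A -> tup3(nat, int, int), T1 -> tree(string), T3 -> tup3(float, bool, bool), S1 -> tup3(float, bool, bool), R -> tup3(float, bool, bool) }, so S1 -> tup3(float, bool, bool).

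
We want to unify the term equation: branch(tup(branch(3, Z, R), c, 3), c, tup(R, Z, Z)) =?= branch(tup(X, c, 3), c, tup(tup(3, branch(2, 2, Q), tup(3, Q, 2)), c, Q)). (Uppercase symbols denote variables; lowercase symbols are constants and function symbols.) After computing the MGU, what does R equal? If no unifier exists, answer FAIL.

tup(3, branch(2, 2, c), tup(3, c, 2))

Decompose branch/3: tup(branch(3, Z, R), c, 3) =?= tup(X, c, 3),  c =?= c,  tup(R, Z, Z) =?= tup(tup(3, branch(2, 2, Q), tup(3, Q, 2)), c, Q).
Decompose tup/3: branch(3, Z, R) =?= X,  c =?= c,  3 =?= 3.
Bind X := branch(3, Z, R); no other remaining equation mentions X.
Delete trivial equation c =?= c.
Delete trivial equation 3 =?= 3.
Delete trivial equation c =?= c.
Decompose tup/3: R =?= tup(3, branch(2, 2, Q), tup(3, Q, 2)),  Z =?= c,  Z =?= Q.
Bind R := tup(3, branch(2, 2, Q), tup(3, Q, 2)); no other remaining equation mentions R. Substituting into the earlier binding gives X := branch(3, Z, tup(3, branch(2, 2, Q), tup(3, Q, 2))).
Bind Z := c; substituting into the remaining equation gives: c =?= Q. Substituting into the earlier binding gives X := branch(3, c, tup(3, branch(2, 2, Q), tup(3, Q, 2))).
Bind Q := c. Substituting into the earlier bindings gives X := branch(3, c, tup(3, branch(2, 2, c), tup(3, c, 2))), R := tup(3, branch(2, 2, c), tup(3, c, 2)).
MGU = { X ↦ branch(3, c, tup(3, branch(2, 2, c), tup(3, c, 2))), R ↦ tup(3, branch(2, 2, c), tup(3, c, 2)), Z ↦ c, Q ↦ c }, so R ↦ tup(3, branch(2, 2, c), tup(3, c, 2)).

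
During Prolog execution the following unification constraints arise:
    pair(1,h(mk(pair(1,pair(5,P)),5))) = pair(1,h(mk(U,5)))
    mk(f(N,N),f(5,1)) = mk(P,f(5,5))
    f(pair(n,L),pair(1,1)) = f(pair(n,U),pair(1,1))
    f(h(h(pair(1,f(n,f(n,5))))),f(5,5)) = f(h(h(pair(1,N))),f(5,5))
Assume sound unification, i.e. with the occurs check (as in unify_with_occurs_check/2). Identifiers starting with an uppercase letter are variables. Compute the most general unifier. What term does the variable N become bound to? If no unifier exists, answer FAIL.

Decompose pair/2: 1 = 1,  h(mk(pair(1,pair(5,P)),5)) = h(mk(U,5)).
Delete trivial equation 1 = 1.
Decompose h/1: mk(pair(1,pair(5,P)),5) = mk(U,5).
Decompose mk/2: pair(1,pair(5,P)) = U,  5 = 5.
Bind U := pair(1,pair(5,P)); substituting into the one remaining equation that mentions U gives: f(pair(n,L),pair(1,1)) = f(pair(n,pair(1,pair(5,P))),pair(1,1)).
Delete trivial equation 5 = 5.
Decompose mk/2: f(N,N) = P,  f(5,1) = f(5,5).
Bind P := f(N,N); substituting into the one remaining equation that mentions P gives: f(pair(n,L),pair(1,1)) = f(pair(n,pair(1,pair(5,f(N,N)))),pair(1,1)). Substituting into the earlier binding gives U := pair(1,pair(5,f(N,N))).
Decompose f/2: 5 = 5,  1 = 5.
Delete trivial equation 5 = 5.
Clash: constants 1 and 5 differ; no unifier exists.

FAIL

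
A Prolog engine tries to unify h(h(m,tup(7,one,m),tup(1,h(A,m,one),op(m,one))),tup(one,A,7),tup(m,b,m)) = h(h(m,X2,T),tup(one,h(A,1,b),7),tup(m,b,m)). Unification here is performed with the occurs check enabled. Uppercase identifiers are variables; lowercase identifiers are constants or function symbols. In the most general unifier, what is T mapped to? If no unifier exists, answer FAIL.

FAIL

Decompose h/3: h(m,tup(7,one,m),tup(1,h(A,m,one),op(m,one))) = h(m,X2,T),  tup(one,A,7) = tup(one,h(A,1,b),7),  tup(m,b,m) = tup(m,b,m).
Decompose h/3: m = m,  tup(7,one,m) = X2,  tup(1,h(A,m,one),op(m,one)) = T.
Delete trivial equation m = m.
Bind X2 := tup(7,one,m); no other remaining equation mentions X2.
Bind T := tup(1,h(A,m,one),op(m,one)); no other remaining equation mentions T.
Decompose tup/3: one = one,  A = h(A,1,b),  7 = 7.
Delete trivial equation one = one.
Occurs check fails: A occurs in h(A,1,b); the equation A = h(A,1,b) has no finite solution.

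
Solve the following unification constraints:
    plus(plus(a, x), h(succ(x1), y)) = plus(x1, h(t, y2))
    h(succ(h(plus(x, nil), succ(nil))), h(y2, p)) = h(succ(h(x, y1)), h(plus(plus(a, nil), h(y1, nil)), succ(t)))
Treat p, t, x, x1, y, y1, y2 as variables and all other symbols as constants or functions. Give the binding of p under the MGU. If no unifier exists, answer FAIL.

FAIL

Decompose plus/2: plus(a, x) = x1,  h(succ(x1), y) = h(t, y2).
Bind x1 := plus(a, x); substituting into the one remaining equation that mentions x1 gives: h(succ(plus(a, x)), y) = h(t, y2).
Decompose h/2: succ(plus(a, x)) = t,  y = y2.
Bind t := succ(plus(a, x)); substituting into the one remaining equation that mentions t gives: h(succ(h(plus(x, nil), succ(nil))), h(y2, p)) = h(succ(h(x, y1)), h(plus(plus(a, nil), h(y1, nil)), succ(succ(plus(a, x))))).
Bind y := y2; no other remaining equation mentions y.
Decompose h/2: succ(h(plus(x, nil), succ(nil))) = succ(h(x, y1)),  h(y2, p) = h(plus(plus(a, nil), h(y1, nil)), succ(succ(plus(a, x)))).
Decompose succ/1: h(plus(x, nil), succ(nil)) = h(x, y1).
Decompose h/2: plus(x, nil) = x,  succ(nil) = y1.
Occurs check fails: x occurs in plus(x, nil); the equation x = plus(x, nil) has no finite solution.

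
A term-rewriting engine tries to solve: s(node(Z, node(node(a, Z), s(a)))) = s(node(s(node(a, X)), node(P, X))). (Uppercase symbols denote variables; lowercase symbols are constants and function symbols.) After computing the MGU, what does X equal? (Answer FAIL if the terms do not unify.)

s(a)

Decompose s/1: node(Z, node(node(a, Z), s(a))) = node(s(node(a, X)), node(P, X)).
Decompose node/2: Z = s(node(a, X)),  node(node(a, Z), s(a)) = node(P, X).
Bind Z := s(node(a, X)); substituting into the remaining equation gives: node(node(a, s(node(a, X))), s(a)) = node(P, X).
Decompose node/2: node(a, s(node(a, X))) = P,  s(a) = X.
Bind P := node(a, s(node(a, X))); no other remaining equation mentions P.
Bind X := s(a). Substituting into the earlier bindings gives Z := s(node(a, s(a))), P := node(a, s(node(a, s(a)))).
MGU = { Z -> s(node(a, s(a))), P -> node(a, s(node(a, s(a)))), X -> s(a) }, so X -> s(a).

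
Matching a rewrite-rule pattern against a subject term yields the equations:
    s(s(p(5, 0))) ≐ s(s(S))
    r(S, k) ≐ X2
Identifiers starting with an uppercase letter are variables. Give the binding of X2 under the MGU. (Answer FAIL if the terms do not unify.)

r(p(5, 0), k)

Decompose s/1: s(p(5, 0)) ≐ s(S).
Decompose s/1: p(5, 0) ≐ S.
Bind S := p(5, 0); substituting into the remaining equation gives: r(p(5, 0), k) ≐ X2.
Bind X2 := r(p(5, 0), k).
MGU = { S := p(5, 0), X2 := r(p(5, 0), k) }, so X2 := r(p(5, 0), k).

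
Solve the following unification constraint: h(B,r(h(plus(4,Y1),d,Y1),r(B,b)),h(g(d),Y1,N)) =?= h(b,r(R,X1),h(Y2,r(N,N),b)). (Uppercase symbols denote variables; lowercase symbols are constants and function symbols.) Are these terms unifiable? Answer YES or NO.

Decompose h/3: B =?= b,  r(h(plus(4,Y1),d,Y1),r(B,b)) =?= r(R,X1),  h(g(d),Y1,N) =?= h(Y2,r(N,N),b).
Bind B := b; substituting into the one remaining equation that mentions B gives: r(h(plus(4,Y1),d,Y1),r(b,b)) =?= r(R,X1).
Decompose r/2: h(plus(4,Y1),d,Y1) =?= R,  r(b,b) =?= X1.
Bind R := h(plus(4,Y1),d,Y1); no other remaining equation mentions R.
Bind X1 := r(b,b); no other remaining equation mentions X1.
Decompose h/3: g(d) =?= Y2,  Y1 =?= r(N,N),  N =?= b.
Bind Y2 := g(d); no other remaining equation mentions Y2.
Bind Y1 := r(N,N); no other remaining equation mentions Y1. Substituting into the earlier binding gives R := h(plus(4,r(N,N)),d,r(N,N)).
Bind N := b. Substituting into the earlier bindings gives R := h(plus(4,r(b,b)),d,r(b,b)), Y1 := r(b,b).
No equations remain and no clash or occurs-check failure arose, so a unifier exists.

YES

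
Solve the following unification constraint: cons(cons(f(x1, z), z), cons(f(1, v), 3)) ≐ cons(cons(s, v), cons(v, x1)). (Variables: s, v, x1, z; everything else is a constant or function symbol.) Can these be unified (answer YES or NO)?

NO

Decompose cons/2: cons(f(x1, z), z) ≐ cons(s, v),  cons(f(1, v), 3) ≐ cons(v, x1).
Decompose cons/2: f(x1, z) ≐ s,  z ≐ v.
Bind s := f(x1, z); no other remaining equation mentions s.
Bind z := v; no other remaining equation mentions z. Substituting into the earlier binding gives s := f(x1, v).
Decompose cons/2: f(1, v) ≐ v,  3 ≐ x1.
Occurs check fails: v occurs in f(1, v); the equation v ≐ f(1, v) has no finite solution.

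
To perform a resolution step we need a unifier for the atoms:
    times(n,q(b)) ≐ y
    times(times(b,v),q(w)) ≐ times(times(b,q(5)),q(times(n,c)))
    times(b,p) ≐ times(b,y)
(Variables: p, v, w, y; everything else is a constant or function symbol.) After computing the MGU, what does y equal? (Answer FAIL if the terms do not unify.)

times(n,q(b))

Bind y := times(n,q(b)); substituting into the one remaining equation that mentions y gives: times(b,p) ≐ times(b,times(n,q(b))).
Decompose times/2: times(b,v) ≐ times(b,q(5)),  q(w) ≐ q(times(n,c)).
Decompose times/2: b ≐ b,  v ≐ q(5).
Delete trivial equation b ≐ b.
Bind v := q(5); no other remaining equation mentions v.
Decompose q/1: w ≐ times(n,c).
Bind w := times(n,c); no other remaining equation mentions w.
Decompose times/2: b ≐ b,  p ≐ times(n,q(b)).
Delete trivial equation b ≐ b.
Bind p := times(n,q(b)).
MGU = { y ↦ times(n,q(b)), v ↦ q(5), w ↦ times(n,c), p ↦ times(n,q(b)) }, so y ↦ times(n,q(b)).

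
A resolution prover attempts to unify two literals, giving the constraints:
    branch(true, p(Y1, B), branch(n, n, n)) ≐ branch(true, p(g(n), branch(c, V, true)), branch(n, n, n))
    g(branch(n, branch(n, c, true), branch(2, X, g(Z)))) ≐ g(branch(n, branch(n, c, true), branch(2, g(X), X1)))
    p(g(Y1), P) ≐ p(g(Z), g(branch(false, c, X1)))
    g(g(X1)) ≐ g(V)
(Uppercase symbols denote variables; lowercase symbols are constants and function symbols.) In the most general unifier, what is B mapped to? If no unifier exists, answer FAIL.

FAIL

Decompose branch/3: true ≐ true,  p(Y1, B) ≐ p(g(n), branch(c, V, true)),  branch(n, n, n) ≐ branch(n, n, n).
Delete trivial equation true ≐ true.
Decompose p/2: Y1 ≐ g(n),  B ≐ branch(c, V, true).
Bind Y1 := g(n); substituting into the one remaining equation that mentions Y1 gives: p(g(g(n)), P) ≐ p(g(Z), g(branch(false, c, X1))).
Bind B := branch(c, V, true); no other remaining equation mentions B.
Delete trivial equation branch(n, n, n) ≐ branch(n, n, n).
Decompose g/1: branch(n, branch(n, c, true), branch(2, X, g(Z))) ≐ branch(n, branch(n, c, true), branch(2, g(X), X1)).
Decompose branch/3: n ≐ n,  branch(n, c, true) ≐ branch(n, c, true),  branch(2, X, g(Z)) ≐ branch(2, g(X), X1).
Delete trivial equation n ≐ n.
Delete trivial equation branch(n, c, true) ≐ branch(n, c, true).
Decompose branch/3: 2 ≐ 2,  X ≐ g(X),  g(Z) ≐ X1.
Delete trivial equation 2 ≐ 2.
Occurs check fails: X occurs in g(X); the equation X ≐ g(X) has no finite solution.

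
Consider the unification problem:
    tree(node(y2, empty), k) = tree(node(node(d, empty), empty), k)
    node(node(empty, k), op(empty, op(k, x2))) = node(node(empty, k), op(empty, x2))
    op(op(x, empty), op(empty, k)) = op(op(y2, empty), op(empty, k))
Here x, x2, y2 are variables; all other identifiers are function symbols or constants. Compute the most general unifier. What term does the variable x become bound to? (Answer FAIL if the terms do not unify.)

Decompose tree/2: node(y2, empty) = node(node(d, empty), empty),  k = k.
Decompose node/2: y2 = node(d, empty),  empty = empty.
Bind y2 := node(d, empty); substituting into the one remaining equation that mentions y2 gives: op(op(x, empty), op(empty, k)) = op(op(node(d, empty), empty), op(empty, k)).
Delete trivial equation empty = empty.
Delete trivial equation k = k.
Decompose node/2: node(empty, k) = node(empty, k),  op(empty, op(k, x2)) = op(empty, x2).
Delete trivial equation node(empty, k) = node(empty, k).
Decompose op/2: empty = empty,  op(k, x2) = x2.
Delete trivial equation empty = empty.
Occurs check fails: x2 occurs in op(k, x2); the equation x2 = op(k, x2) has no finite solution.

FAIL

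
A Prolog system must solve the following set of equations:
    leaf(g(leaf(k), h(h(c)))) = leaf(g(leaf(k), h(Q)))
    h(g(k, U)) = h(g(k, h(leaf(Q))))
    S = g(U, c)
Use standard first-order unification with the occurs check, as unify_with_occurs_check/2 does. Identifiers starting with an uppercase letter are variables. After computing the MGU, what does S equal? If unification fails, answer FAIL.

Decompose leaf/1: g(leaf(k), h(h(c))) = g(leaf(k), h(Q)).
Decompose g/2: leaf(k) = leaf(k),  h(h(c)) = h(Q).
Delete trivial equation leaf(k) = leaf(k).
Decompose h/1: h(c) = Q.
Bind Q := h(c); substituting into the one remaining equation that mentions Q gives: h(g(k, U)) = h(g(k, h(leaf(h(c))))).
Decompose h/1: g(k, U) = g(k, h(leaf(h(c)))).
Decompose g/2: k = k,  U = h(leaf(h(c))).
Delete trivial equation k = k.
Bind U := h(leaf(h(c))); substituting into the remaining equation gives: S = g(h(leaf(h(c))), c).
Bind S := g(h(leaf(h(c))), c).
MGU = { Q -> h(c), U -> h(leaf(h(c))), S -> g(h(leaf(h(c))), c) }, so S -> g(h(leaf(h(c))), c).

g(h(leaf(h(c))), c)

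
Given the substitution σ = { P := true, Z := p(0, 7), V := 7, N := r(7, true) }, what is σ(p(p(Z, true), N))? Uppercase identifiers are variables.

Replace each occurrence of Z with p(0, 7).
Replace each occurrence of N with r(7, true).
Result: p(p(p(0, 7), true), r(7, true)).

p(p(p(0, 7), true), r(7, true))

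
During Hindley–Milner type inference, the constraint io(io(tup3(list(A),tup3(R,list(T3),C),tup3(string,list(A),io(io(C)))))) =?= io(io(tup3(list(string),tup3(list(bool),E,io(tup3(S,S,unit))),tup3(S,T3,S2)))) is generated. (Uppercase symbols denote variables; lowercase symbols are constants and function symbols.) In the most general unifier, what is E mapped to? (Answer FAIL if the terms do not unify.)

Decompose io/1: io(tup3(list(A),tup3(R,list(T3),C),tup3(string,list(A),io(io(C))))) =?= io(tup3(list(string),tup3(list(bool),E,io(tup3(S,S,unit))),tup3(S,T3,S2))).
Decompose io/1: tup3(list(A),tup3(R,list(T3),C),tup3(string,list(A),io(io(C)))) =?= tup3(list(string),tup3(list(bool),E,io(tup3(S,S,unit))),tup3(S,T3,S2)).
Decompose tup3/3: list(A) =?= list(string),  tup3(R,list(T3),C) =?= tup3(list(bool),E,io(tup3(S,S,unit))),  tup3(string,list(A),io(io(C))) =?= tup3(S,T3,S2).
Decompose list/1: A =?= string.
Bind A := string; substituting into the one remaining equation that mentions A gives: tup3(string,list(string),io(io(C))) =?= tup3(S,T3,S2).
Decompose tup3/3: R =?= list(bool),  list(T3) =?= E,  C =?= io(tup3(S,S,unit)).
Bind R := list(bool); no other remaining equation mentions R.
Bind E := list(T3); no other remaining equation mentions E.
Bind C := io(tup3(S,S,unit)); substituting into the remaining equation gives: tup3(string,list(string),io(io(io(tup3(S,S,unit))))) =?= tup3(S,T3,S2).
Decompose tup3/3: string =?= S,  list(string) =?= T3,  io(io(io(tup3(S,S,unit)))) =?= S2.
Bind S := string; substituting into the one remaining equation that mentions S gives: io(io(io(tup3(string,string,unit)))) =?= S2. Substituting into the earlier binding gives C := io(tup3(string,string,unit)).
Bind T3 := list(string); no other remaining equation mentions T3. Substituting into the earlier binding gives E := list(list(string)).
Bind S2 := io(io(io(tup3(string,string,unit)))).
MGU = { A := string, R := list(bool), E := list(list(string)), C := io(tup3(string,string,unit)), S := string, T3 := list(string), S2 := io(io(io(tup3(string,string,unit)))) }, so E := list(list(string)).

list(list(string))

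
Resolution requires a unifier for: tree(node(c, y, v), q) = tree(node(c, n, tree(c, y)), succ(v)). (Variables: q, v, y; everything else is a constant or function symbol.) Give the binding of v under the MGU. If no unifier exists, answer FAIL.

Decompose tree/2: node(c, y, v) = node(c, n, tree(c, y)),  q = succ(v).
Decompose node/3: c = c,  y = n,  v = tree(c, y).
Delete trivial equation c = c.
Bind y := n; substituting into the one remaining equation that mentions y gives: v = tree(c, n).
Bind v := tree(c, n); substituting into the remaining equation gives: q = succ(tree(c, n)).
Bind q := succ(tree(c, n)).
MGU = { y ↦ n, v ↦ tree(c, n), q ↦ succ(tree(c, n)) }, so v ↦ tree(c, n).

tree(c, n)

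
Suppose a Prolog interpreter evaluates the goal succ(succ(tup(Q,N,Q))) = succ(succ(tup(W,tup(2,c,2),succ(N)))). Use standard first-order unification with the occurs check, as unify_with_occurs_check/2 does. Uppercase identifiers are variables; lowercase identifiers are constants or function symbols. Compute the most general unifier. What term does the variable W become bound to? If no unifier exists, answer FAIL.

Decompose succ/1: succ(tup(Q,N,Q)) = succ(tup(W,tup(2,c,2),succ(N))).
Decompose succ/1: tup(Q,N,Q) = tup(W,tup(2,c,2),succ(N)).
Decompose tup/3: Q = W,  N = tup(2,c,2),  Q = succ(N).
Bind Q := W; substituting into the one remaining equation that mentions Q gives: W = succ(N).
Bind N := tup(2,c,2); substituting into the remaining equation gives: W = succ(tup(2,c,2)).
Bind W := succ(tup(2,c,2)). Substituting into the earlier binding gives Q := succ(tup(2,c,2)).
MGU = { Q ↦ succ(tup(2,c,2)), N ↦ tup(2,c,2), W ↦ succ(tup(2,c,2)) }, so W ↦ succ(tup(2,c,2)).

succ(tup(2,c,2))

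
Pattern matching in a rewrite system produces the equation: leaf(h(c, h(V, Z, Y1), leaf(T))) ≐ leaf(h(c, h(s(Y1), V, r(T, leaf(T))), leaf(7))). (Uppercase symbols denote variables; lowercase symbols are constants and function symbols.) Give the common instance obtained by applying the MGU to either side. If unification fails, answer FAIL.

Decompose leaf/1: h(c, h(V, Z, Y1), leaf(T)) ≐ h(c, h(s(Y1), V, r(T, leaf(T))), leaf(7)).
Decompose h/3: c ≐ c,  h(V, Z, Y1) ≐ h(s(Y1), V, r(T, leaf(T))),  leaf(T) ≐ leaf(7).
Delete trivial equation c ≐ c.
Decompose h/3: V ≐ s(Y1),  Z ≐ V,  Y1 ≐ r(T, leaf(T)).
Bind V := s(Y1); substituting into the one remaining equation that mentions V gives: Z ≐ s(Y1).
Bind Z := s(Y1); no other remaining equation mentions Z.
Bind Y1 := r(T, leaf(T)); no other remaining equation mentions Y1. Substituting into the earlier bindings gives V := s(r(T, leaf(T))), Z := s(r(T, leaf(T))).
Decompose leaf/1: T ≐ 7.
Bind T := 7. Substituting into the earlier bindings gives V := s(r(7, leaf(7))), Z := s(r(7, leaf(7))), Y1 := r(7, leaf(7)).
Applying the MGU to either side gives leaf(h(c, h(s(r(7, leaf(7))), s(r(7, leaf(7))), r(7, leaf(7))), leaf(7))).

leaf(h(c, h(s(r(7, leaf(7))), s(r(7, leaf(7))), r(7, leaf(7))), leaf(7)))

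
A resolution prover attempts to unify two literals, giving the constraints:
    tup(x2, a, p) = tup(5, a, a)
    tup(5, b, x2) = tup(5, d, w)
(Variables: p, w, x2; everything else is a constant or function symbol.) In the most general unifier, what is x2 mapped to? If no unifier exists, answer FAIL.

FAIL

Decompose tup/3: x2 = 5,  a = a,  p = a.
Bind x2 := 5; substituting into the one remaining equation that mentions x2 gives: tup(5, b, 5) = tup(5, d, w).
Delete trivial equation a = a.
Bind p := a; no other remaining equation mentions p.
Decompose tup/3: 5 = 5,  b = d,  5 = w.
Delete trivial equation 5 = 5.
Clash: constants b and d differ; no unifier exists.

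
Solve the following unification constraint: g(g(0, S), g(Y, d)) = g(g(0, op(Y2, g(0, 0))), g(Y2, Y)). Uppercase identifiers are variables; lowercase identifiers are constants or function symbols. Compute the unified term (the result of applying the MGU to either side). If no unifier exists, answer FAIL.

Decompose g/2: g(0, S) = g(0, op(Y2, g(0, 0))),  g(Y, d) = g(Y2, Y).
Decompose g/2: 0 = 0,  S = op(Y2, g(0, 0)).
Delete trivial equation 0 = 0.
Bind S := op(Y2, g(0, 0)); no other remaining equation mentions S.
Decompose g/2: Y = Y2,  d = Y.
Bind Y := Y2; substituting into the remaining equation gives: d = Y2.
Bind Y2 := d. Substituting into the earlier bindings gives S := op(d, g(0, 0)), Y := d.
Applying the MGU to either side gives g(g(0, op(d, g(0, 0))), g(d, d)).

g(g(0, op(d, g(0, 0))), g(d, d))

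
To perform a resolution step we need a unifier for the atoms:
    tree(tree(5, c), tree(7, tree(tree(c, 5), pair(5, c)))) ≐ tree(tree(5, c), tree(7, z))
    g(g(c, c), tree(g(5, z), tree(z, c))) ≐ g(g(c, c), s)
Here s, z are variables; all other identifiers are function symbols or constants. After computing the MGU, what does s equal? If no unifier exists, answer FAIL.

Decompose tree/2: tree(5, c) ≐ tree(5, c),  tree(7, tree(tree(c, 5), pair(5, c))) ≐ tree(7, z).
Delete trivial equation tree(5, c) ≐ tree(5, c).
Decompose tree/2: 7 ≐ 7,  tree(tree(c, 5), pair(5, c)) ≐ z.
Delete trivial equation 7 ≐ 7.
Bind z := tree(tree(c, 5), pair(5, c)); substituting into the remaining equation gives: g(g(c, c), tree(g(5, tree(tree(c, 5), pair(5, c))), tree(tree(tree(c, 5), pair(5, c)), c))) ≐ g(g(c, c), s).
Decompose g/2: g(c, c) ≐ g(c, c),  tree(g(5, tree(tree(c, 5), pair(5, c))), tree(tree(tree(c, 5), pair(5, c)), c)) ≐ s.
Delete trivial equation g(c, c) ≐ g(c, c).
Bind s := tree(g(5, tree(tree(c, 5), pair(5, c))), tree(tree(tree(c, 5), pair(5, c)), c)).
MGU = { z ↦ tree(tree(c, 5), pair(5, c)), s ↦ tree(g(5, tree(tree(c, 5), pair(5, c))), tree(tree(tree(c, 5), pair(5, c)), c)) }, so s ↦ tree(g(5, tree(tree(c, 5), pair(5, c))), tree(tree(tree(c, 5), pair(5, c)), c)).

tree(g(5, tree(tree(c, 5), pair(5, c))), tree(tree(tree(c, 5), pair(5, c)), c))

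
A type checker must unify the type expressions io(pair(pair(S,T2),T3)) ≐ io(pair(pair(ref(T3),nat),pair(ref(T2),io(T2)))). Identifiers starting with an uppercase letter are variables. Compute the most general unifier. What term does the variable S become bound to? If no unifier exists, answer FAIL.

Decompose io/1: pair(pair(S,T2),T3) ≐ pair(pair(ref(T3),nat),pair(ref(T2),io(T2))).
Decompose pair/2: pair(S,T2) ≐ pair(ref(T3),nat),  T3 ≐ pair(ref(T2),io(T2)).
Decompose pair/2: S ≐ ref(T3),  T2 ≐ nat.
Bind S := ref(T3); no other remaining equation mentions S.
Bind T2 := nat; substituting into the remaining equation gives: T3 ≐ pair(ref(nat),io(nat)).
Bind T3 := pair(ref(nat),io(nat)). Substituting into the earlier binding gives S := ref(pair(ref(nat),io(nat))).
MGU = { S ↦ ref(pair(ref(nat),io(nat))), T2 ↦ nat, T3 ↦ pair(ref(nat),io(nat)) }, so S ↦ ref(pair(ref(nat),io(nat))).

ref(pair(ref(nat),io(nat)))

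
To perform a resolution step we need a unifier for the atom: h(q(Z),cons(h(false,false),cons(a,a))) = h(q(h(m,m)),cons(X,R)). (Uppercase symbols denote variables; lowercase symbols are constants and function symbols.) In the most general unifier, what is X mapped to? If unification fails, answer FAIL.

h(false,false)

Decompose h/2: q(Z) = q(h(m,m)),  cons(h(false,false),cons(a,a)) = cons(X,R).
Decompose q/1: Z = h(m,m).
Bind Z := h(m,m); no other remaining equation mentions Z.
Decompose cons/2: h(false,false) = X,  cons(a,a) = R.
Bind X := h(false,false); no other remaining equation mentions X.
Bind R := cons(a,a).
MGU = { Z ↦ h(m,m), X ↦ h(false,false), R ↦ cons(a,a) }, so X ↦ h(false,false).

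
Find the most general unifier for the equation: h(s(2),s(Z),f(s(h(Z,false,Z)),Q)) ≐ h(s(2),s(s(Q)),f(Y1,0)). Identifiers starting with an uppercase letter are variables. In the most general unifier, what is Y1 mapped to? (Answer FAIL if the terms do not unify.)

s(h(s(0),false,s(0)))

Decompose h/3: s(2) ≐ s(2),  s(Z) ≐ s(s(Q)),  f(s(h(Z,false,Z)),Q) ≐ f(Y1,0).
Delete trivial equation s(2) ≐ s(2).
Decompose s/1: Z ≐ s(Q).
Bind Z := s(Q); substituting into the remaining equation gives: f(s(h(s(Q),false,s(Q))),Q) ≐ f(Y1,0).
Decompose f/2: s(h(s(Q),false,s(Q))) ≐ Y1,  Q ≐ 0.
Bind Y1 := s(h(s(Q),false,s(Q))); no other remaining equation mentions Y1.
Bind Q := 0. Substituting into the earlier bindings gives Z := s(0), Y1 := s(h(s(0),false,s(0))).
MGU = { Z := s(0), Y1 := s(h(s(0),false,s(0))), Q := 0 }, so Y1 := s(h(s(0),false,s(0))).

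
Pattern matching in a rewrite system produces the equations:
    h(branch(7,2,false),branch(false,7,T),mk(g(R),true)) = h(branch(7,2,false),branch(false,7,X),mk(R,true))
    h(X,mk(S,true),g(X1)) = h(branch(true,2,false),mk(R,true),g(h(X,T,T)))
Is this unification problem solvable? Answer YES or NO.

Decompose h/3: branch(7,2,false) = branch(7,2,false),  branch(false,7,T) = branch(false,7,X),  mk(g(R),true) = mk(R,true).
Delete trivial equation branch(7,2,false) = branch(7,2,false).
Decompose branch/3: false = false,  7 = 7,  T = X.
Delete trivial equation false = false.
Delete trivial equation 7 = 7.
Bind T := X; substituting into the one remaining equation that mentions T gives: h(X,mk(S,true),g(X1)) = h(branch(true,2,false),mk(R,true),g(h(X,X,X))).
Decompose mk/2: g(R) = R,  true = true.
Occurs check fails: R occurs in g(R); the equation R = g(R) has no finite solution.

NO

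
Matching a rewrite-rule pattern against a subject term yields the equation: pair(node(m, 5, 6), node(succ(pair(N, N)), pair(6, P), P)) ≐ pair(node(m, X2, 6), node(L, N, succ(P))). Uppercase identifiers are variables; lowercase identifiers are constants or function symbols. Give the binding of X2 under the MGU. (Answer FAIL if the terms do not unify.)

FAIL

Decompose pair/2: node(m, 5, 6) ≐ node(m, X2, 6),  node(succ(pair(N, N)), pair(6, P), P) ≐ node(L, N, succ(P)).
Decompose node/3: m ≐ m,  5 ≐ X2,  6 ≐ 6.
Delete trivial equation m ≐ m.
Bind X2 := 5; no other remaining equation mentions X2.
Delete trivial equation 6 ≐ 6.
Decompose node/3: succ(pair(N, N)) ≐ L,  pair(6, P) ≐ N,  P ≐ succ(P).
Bind L := succ(pair(N, N)); no other remaining equation mentions L.
Bind N := pair(6, P); no other remaining equation mentions N. Substituting into the earlier binding gives L := succ(pair(pair(6, P), pair(6, P))).
Occurs check fails: P occurs in succ(P); the equation P ≐ succ(P) has no finite solution.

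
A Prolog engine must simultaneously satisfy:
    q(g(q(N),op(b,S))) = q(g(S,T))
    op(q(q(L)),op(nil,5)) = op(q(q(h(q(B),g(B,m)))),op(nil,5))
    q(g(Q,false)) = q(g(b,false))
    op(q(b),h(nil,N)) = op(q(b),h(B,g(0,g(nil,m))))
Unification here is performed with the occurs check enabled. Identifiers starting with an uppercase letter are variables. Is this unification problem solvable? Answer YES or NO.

YES

Decompose q/1: g(q(N),op(b,S)) = g(S,T).
Decompose g/2: q(N) = S,  op(b,S) = T.
Bind S := q(N); substituting into the one remaining equation that mentions S gives: op(b,q(N)) = T.
Bind T := op(b,q(N)); no other remaining equation mentions T.
Decompose op/2: q(q(L)) = q(q(h(q(B),g(B,m)))),  op(nil,5) = op(nil,5).
Decompose q/1: q(L) = q(h(q(B),g(B,m))).
Decompose q/1: L = h(q(B),g(B,m)).
Bind L := h(q(B),g(B,m)); no other remaining equation mentions L.
Delete trivial equation op(nil,5) = op(nil,5).
Decompose q/1: g(Q,false) = g(b,false).
Decompose g/2: Q = b,  false = false.
Bind Q := b; no other remaining equation mentions Q.
Delete trivial equation false = false.
Decompose op/2: q(b) = q(b),  h(nil,N) = h(B,g(0,g(nil,m))).
Delete trivial equation q(b) = q(b).
Decompose h/2: nil = B,  N = g(0,g(nil,m)).
Bind B := nil; no other remaining equation mentions B. Substituting into the earlier binding gives L := h(q(nil),g(nil,m)).
Bind N := g(0,g(nil,m)). Substituting into the earlier bindings gives S := q(g(0,g(nil,m))), T := op(b,q(g(0,g(nil,m)))).
No equations remain and no clash or occurs-check failure arose, so a unifier exists.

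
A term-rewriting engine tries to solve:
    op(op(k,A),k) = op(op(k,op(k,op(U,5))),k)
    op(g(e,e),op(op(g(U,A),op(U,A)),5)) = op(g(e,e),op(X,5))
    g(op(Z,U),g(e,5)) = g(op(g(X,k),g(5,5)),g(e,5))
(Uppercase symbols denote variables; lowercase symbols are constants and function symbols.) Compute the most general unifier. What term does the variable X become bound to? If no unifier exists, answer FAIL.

Decompose op/2: op(k,A) = op(k,op(k,op(U,5))),  k = k.
Decompose op/2: k = k,  A = op(k,op(U,5)).
Delete trivial equation k = k.
Bind A := op(k,op(U,5)); substituting into the one remaining equation that mentions A gives: op(g(e,e),op(op(g(U,op(k,op(U,5))),op(U,op(k,op(U,5)))),5)) = op(g(e,e),op(X,5)).
Delete trivial equation k = k.
Decompose op/2: g(e,e) = g(e,e),  op(op(g(U,op(k,op(U,5))),op(U,op(k,op(U,5)))),5) = op(X,5).
Delete trivial equation g(e,e) = g(e,e).
Decompose op/2: op(g(U,op(k,op(U,5))),op(U,op(k,op(U,5)))) = X,  5 = 5.
Bind X := op(g(U,op(k,op(U,5))),op(U,op(k,op(U,5)))); substituting into the one remaining equation that mentions X gives: g(op(Z,U),g(e,5)) = g(op(g(op(g(U,op(k,op(U,5))),op(U,op(k,op(U,5)))),k),g(5,5)),g(e,5)).
Delete trivial equation 5 = 5.
Decompose g/2: op(Z,U) = op(g(op(g(U,op(k,op(U,5))),op(U,op(k,op(U,5)))),k),g(5,5)),  g(e,5) = g(e,5).
Decompose op/2: Z = g(op(g(U,op(k,op(U,5))),op(U,op(k,op(U,5)))),k),  U = g(5,5).
Bind Z := g(op(g(U,op(k,op(U,5))),op(U,op(k,op(U,5)))),k); no other remaining equation mentions Z.
Bind U := g(5,5); no other remaining equation mentions U. Substituting into the earlier bindings gives A := op(k,op(g(5,5),5)), X := op(g(g(5,5),op(k,op(g(5,5),5))),op(g(5,5),op(k,op(g(5,5),5)))), Z := g(op(g(g(5,5),op(k,op(g(5,5),5))),op(g(5,5),op(k,op(g(5,5),5)))),k).
Delete trivial equation g(e,5) = g(e,5).
MGU = { A -> op(k,op(g(5,5),5)), X -> op(g(g(5,5),op(k,op(g(5,5),5))),op(g(5,5),op(k,op(g(5,5),5)))), Z -> g(op(g(g(5,5),op(k,op(g(5,5),5))),op(g(5,5),op(k,op(g(5,5),5)))),k), U -> g(5,5) }, so X -> op(g(g(5,5),op(k,op(g(5,5),5))),op(g(5,5),op(k,op(g(5,5),5)))).

op(g(g(5,5),op(k,op(g(5,5),5))),op(g(5,5),op(k,op(g(5,5),5))))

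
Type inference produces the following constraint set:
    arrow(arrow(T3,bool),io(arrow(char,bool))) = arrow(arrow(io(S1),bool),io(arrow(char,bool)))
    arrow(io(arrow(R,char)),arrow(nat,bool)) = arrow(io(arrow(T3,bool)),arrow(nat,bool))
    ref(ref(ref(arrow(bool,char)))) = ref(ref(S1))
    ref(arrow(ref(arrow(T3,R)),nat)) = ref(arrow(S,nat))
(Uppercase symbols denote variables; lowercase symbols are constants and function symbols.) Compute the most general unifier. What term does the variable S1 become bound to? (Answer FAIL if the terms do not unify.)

Decompose arrow/2: arrow(T3,bool) = arrow(io(S1),bool),  io(arrow(char,bool)) = io(arrow(char,bool)).
Decompose arrow/2: T3 = io(S1),  bool = bool.
Bind T3 := io(S1); substituting into the 2 remaining equations that mention T3 gives: arrow(io(arrow(R,char)),arrow(nat,bool)) = arrow(io(arrow(io(S1),bool)),arrow(nat,bool)),  ref(arrow(ref(arrow(io(S1),R)),nat)) = ref(arrow(S,nat)).
Delete trivial equation bool = bool.
Delete trivial equation io(arrow(char,bool)) = io(arrow(char,bool)).
Decompose arrow/2: io(arrow(R,char)) = io(arrow(io(S1),bool)),  arrow(nat,bool) = arrow(nat,bool).
Decompose io/1: arrow(R,char) = arrow(io(S1),bool).
Decompose arrow/2: R = io(S1),  char = bool.
Bind R := io(S1); substituting into the one remaining equation that mentions R gives: ref(arrow(ref(arrow(io(S1),io(S1))),nat)) = ref(arrow(S,nat)).
Clash: constants char and bool differ; no unifier exists.

FAIL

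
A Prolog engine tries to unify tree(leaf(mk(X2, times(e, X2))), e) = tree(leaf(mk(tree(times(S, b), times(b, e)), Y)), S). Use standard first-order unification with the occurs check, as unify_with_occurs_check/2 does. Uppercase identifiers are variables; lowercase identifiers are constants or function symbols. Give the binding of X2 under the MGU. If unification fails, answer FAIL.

tree(times(e, b), times(b, e))

Decompose tree/2: leaf(mk(X2, times(e, X2))) = leaf(mk(tree(times(S, b), times(b, e)), Y)),  e = S.
Decompose leaf/1: mk(X2, times(e, X2)) = mk(tree(times(S, b), times(b, e)), Y).
Decompose mk/2: X2 = tree(times(S, b), times(b, e)),  times(e, X2) = Y.
Bind X2 := tree(times(S, b), times(b, e)); substituting into the one remaining equation that mentions X2 gives: times(e, tree(times(S, b), times(b, e))) = Y.
Bind Y := times(e, tree(times(S, b), times(b, e))); no other remaining equation mentions Y.
Bind S := e. Substituting into the earlier bindings gives X2 := tree(times(e, b), times(b, e)), Y := times(e, tree(times(e, b), times(b, e))).
MGU = { X2 -> tree(times(e, b), times(b, e)), Y -> times(e, tree(times(e, b), times(b, e))), S -> e }, so X2 -> tree(times(e, b), times(b, e)).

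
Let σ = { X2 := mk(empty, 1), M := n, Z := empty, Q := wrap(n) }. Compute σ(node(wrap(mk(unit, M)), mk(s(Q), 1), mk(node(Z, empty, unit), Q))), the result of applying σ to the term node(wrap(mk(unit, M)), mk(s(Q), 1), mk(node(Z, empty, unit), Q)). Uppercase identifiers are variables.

node(wrap(mk(unit, n)), mk(s(wrap(n)), 1), mk(node(empty, empty, unit), wrap(n)))

Replace each occurrence of M with n.
Replace each occurrence of Z with empty.
Replace each occurrence of Q with wrap(n).
Result: node(wrap(mk(unit, n)), mk(s(wrap(n)), 1), mk(node(empty, empty, unit), wrap(n))).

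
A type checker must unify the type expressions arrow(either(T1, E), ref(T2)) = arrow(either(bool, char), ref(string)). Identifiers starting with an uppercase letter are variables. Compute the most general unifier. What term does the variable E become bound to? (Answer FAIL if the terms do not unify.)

Decompose arrow/2: either(T1, E) = either(bool, char),  ref(T2) = ref(string).
Decompose either/2: T1 = bool,  E = char.
Bind T1 := bool; no other remaining equation mentions T1.
Bind E := char; no other remaining equation mentions E.
Decompose ref/1: T2 = string.
Bind T2 := string.
MGU = { T1 -> bool, E -> char, T2 -> string }, so E -> char.

char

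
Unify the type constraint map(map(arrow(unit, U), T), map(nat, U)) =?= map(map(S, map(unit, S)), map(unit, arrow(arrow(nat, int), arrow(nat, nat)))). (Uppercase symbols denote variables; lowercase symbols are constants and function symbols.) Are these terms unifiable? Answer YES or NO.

Decompose map/2: map(arrow(unit, U), T) =?= map(S, map(unit, S)),  map(nat, U) =?= map(unit, arrow(arrow(nat, int), arrow(nat, nat))).
Decompose map/2: arrow(unit, U) =?= S,  T =?= map(unit, S).
Bind S := arrow(unit, U); substituting into the one remaining equation that mentions S gives: T =?= map(unit, arrow(unit, U)).
Bind T := map(unit, arrow(unit, U)); no other remaining equation mentions T.
Decompose map/2: nat =?= unit,  U =?= arrow(arrow(nat, int), arrow(nat, nat)).
Clash: constants nat and unit differ; no unifier exists.

NO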